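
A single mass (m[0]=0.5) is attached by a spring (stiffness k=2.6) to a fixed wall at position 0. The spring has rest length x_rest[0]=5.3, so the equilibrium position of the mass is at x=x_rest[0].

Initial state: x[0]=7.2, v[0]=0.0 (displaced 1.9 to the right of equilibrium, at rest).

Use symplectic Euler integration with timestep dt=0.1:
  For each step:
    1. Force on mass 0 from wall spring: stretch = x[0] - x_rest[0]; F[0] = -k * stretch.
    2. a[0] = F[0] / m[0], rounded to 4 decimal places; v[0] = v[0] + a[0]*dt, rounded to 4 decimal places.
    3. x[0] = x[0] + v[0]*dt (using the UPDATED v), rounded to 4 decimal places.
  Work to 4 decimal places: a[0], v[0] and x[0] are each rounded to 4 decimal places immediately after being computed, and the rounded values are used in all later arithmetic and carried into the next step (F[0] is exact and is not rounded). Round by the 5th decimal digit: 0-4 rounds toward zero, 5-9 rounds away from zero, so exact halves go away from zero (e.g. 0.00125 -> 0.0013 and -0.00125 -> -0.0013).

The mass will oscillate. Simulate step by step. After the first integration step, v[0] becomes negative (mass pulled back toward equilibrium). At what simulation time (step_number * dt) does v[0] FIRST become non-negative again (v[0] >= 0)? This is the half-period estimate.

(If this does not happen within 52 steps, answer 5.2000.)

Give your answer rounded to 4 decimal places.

Answer: 1.4000

Derivation:
Step 0: x=[7.2000] v=[0.0000]
Step 1: x=[7.1012] v=[-0.9880]
Step 2: x=[6.9087] v=[-1.9246]
Step 3: x=[6.6326] v=[-2.7611]
Step 4: x=[6.2872] v=[-3.4541]
Step 5: x=[5.8905] v=[-3.9674]
Step 6: x=[5.4631] v=[-4.2745]
Step 7: x=[5.0272] v=[-4.3593]
Step 8: x=[4.6055] v=[-4.2174]
Step 9: x=[4.2199] v=[-3.8563]
Step 10: x=[3.8904] v=[-3.2947]
Step 11: x=[3.6342] v=[-2.5617]
Step 12: x=[3.4647] v=[-1.6955]
Step 13: x=[3.3906] v=[-0.7411]
Step 14: x=[3.4158] v=[0.2518]
First v>=0 after going negative at step 14, time=1.4000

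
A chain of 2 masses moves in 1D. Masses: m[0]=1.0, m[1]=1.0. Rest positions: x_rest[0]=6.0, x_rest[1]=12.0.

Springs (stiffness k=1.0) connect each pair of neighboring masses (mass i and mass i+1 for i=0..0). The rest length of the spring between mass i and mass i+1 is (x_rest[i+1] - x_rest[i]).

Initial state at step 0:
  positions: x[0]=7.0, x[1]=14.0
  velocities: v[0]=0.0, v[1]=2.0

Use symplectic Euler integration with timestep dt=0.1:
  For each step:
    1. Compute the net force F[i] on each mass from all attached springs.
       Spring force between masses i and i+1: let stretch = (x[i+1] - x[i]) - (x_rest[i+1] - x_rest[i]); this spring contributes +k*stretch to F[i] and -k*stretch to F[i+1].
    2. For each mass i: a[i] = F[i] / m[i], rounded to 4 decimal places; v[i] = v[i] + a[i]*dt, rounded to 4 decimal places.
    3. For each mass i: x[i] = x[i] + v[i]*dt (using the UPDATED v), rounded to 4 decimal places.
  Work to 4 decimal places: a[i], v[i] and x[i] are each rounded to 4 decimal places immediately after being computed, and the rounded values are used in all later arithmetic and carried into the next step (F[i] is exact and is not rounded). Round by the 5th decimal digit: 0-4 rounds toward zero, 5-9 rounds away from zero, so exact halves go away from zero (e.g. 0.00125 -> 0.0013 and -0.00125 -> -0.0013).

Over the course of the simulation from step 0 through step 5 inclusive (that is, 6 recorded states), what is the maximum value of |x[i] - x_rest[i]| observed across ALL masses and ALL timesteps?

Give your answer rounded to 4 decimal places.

Answer: 2.8177

Derivation:
Step 0: x=[7.0000 14.0000] v=[0.0000 2.0000]
Step 1: x=[7.0100 14.1900] v=[0.1000 1.9000]
Step 2: x=[7.0318 14.3682] v=[0.2180 1.7820]
Step 3: x=[7.0670 14.5330] v=[0.3516 1.6484]
Step 4: x=[7.1168 14.6832] v=[0.4982 1.5018]
Step 5: x=[7.1823 14.8177] v=[0.6548 1.3452]
Max displacement = 2.8177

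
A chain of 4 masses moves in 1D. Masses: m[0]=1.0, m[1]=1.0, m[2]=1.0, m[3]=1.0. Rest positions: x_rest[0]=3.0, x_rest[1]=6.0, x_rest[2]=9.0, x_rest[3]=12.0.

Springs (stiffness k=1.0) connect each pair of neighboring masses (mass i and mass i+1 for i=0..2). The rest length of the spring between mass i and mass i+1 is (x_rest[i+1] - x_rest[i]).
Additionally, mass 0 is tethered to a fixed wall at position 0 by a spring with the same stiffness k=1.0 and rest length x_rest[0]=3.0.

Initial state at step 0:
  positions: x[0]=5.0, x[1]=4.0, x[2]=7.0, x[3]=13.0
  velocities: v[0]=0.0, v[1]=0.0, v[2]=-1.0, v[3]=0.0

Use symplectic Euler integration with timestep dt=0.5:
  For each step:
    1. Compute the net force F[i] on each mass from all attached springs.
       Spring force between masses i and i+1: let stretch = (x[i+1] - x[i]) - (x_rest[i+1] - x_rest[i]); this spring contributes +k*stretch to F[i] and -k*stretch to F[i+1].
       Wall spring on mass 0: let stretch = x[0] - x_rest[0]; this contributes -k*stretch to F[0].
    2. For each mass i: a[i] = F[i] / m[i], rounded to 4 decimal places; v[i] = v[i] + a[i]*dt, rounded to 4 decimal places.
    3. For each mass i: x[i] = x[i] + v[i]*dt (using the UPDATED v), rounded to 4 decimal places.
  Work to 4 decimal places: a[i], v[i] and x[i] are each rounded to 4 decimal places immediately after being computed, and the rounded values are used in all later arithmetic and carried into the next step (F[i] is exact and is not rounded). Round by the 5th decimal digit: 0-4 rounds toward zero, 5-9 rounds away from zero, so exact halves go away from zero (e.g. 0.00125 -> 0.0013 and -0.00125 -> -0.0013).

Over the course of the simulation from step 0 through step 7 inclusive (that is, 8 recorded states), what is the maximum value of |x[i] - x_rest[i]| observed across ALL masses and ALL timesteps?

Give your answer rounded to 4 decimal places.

Step 0: x=[5.0000 4.0000 7.0000 13.0000] v=[0.0000 0.0000 -1.0000 0.0000]
Step 1: x=[3.5000 5.0000 7.2500 12.2500] v=[-3.0000 2.0000 0.5000 -1.5000]
Step 2: x=[1.5000 6.1875 8.1875 11.0000] v=[-4.0000 2.3750 1.8750 -2.5000]
Step 3: x=[0.2969 6.7032 9.3282 9.7969] v=[-2.4063 1.0313 2.2813 -2.4063]
Step 4: x=[0.6211 6.2735 9.9298 9.2266] v=[0.6484 -0.8594 1.2032 -1.1407]
Step 5: x=[2.2032 5.3448 9.4415 9.5821] v=[3.1641 -1.8575 -0.9766 0.7109]
Step 6: x=[4.0199 4.6548 7.9642 10.6524] v=[3.6333 -1.3800 -2.9547 2.1406]
Step 7: x=[4.9903 4.6334 6.3316 11.8007] v=[1.9408 -0.0428 -3.2653 2.2965]
Max displacement = 2.7734

Answer: 2.7734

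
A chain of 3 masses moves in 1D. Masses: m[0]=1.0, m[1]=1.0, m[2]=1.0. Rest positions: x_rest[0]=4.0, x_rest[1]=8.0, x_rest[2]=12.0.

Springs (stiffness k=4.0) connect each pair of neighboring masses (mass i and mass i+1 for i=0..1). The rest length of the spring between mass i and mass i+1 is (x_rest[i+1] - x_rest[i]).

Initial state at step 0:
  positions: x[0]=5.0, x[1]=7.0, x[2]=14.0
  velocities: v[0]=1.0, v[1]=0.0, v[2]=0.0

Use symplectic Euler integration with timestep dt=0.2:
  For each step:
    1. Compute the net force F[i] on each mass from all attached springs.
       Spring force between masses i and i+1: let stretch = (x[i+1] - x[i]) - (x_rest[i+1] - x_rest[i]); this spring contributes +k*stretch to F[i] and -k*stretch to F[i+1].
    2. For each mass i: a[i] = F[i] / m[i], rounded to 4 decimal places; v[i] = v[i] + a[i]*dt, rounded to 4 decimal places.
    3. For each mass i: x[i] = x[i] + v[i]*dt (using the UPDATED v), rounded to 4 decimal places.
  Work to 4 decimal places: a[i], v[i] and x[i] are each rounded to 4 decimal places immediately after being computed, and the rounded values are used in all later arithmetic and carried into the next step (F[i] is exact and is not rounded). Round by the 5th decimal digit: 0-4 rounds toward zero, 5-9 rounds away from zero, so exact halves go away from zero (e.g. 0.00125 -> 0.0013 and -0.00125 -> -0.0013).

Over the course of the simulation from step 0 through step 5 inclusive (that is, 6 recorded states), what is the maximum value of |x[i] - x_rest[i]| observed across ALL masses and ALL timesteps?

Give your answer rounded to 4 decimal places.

Answer: 2.6770

Derivation:
Step 0: x=[5.0000 7.0000 14.0000] v=[1.0000 0.0000 0.0000]
Step 1: x=[4.8800 7.8000 13.5200] v=[-0.6000 4.0000 -2.4000]
Step 2: x=[4.5872 9.0480 12.7648] v=[-1.4640 6.2400 -3.7760]
Step 3: x=[4.3681 10.1770 12.0549] v=[-1.0954 5.6448 -3.5494]
Step 4: x=[4.4384 10.6770 11.6846] v=[0.3517 2.5000 -1.8517]
Step 5: x=[4.8669 10.3400 11.7930] v=[2.1426 -1.6848 0.5422]
Max displacement = 2.6770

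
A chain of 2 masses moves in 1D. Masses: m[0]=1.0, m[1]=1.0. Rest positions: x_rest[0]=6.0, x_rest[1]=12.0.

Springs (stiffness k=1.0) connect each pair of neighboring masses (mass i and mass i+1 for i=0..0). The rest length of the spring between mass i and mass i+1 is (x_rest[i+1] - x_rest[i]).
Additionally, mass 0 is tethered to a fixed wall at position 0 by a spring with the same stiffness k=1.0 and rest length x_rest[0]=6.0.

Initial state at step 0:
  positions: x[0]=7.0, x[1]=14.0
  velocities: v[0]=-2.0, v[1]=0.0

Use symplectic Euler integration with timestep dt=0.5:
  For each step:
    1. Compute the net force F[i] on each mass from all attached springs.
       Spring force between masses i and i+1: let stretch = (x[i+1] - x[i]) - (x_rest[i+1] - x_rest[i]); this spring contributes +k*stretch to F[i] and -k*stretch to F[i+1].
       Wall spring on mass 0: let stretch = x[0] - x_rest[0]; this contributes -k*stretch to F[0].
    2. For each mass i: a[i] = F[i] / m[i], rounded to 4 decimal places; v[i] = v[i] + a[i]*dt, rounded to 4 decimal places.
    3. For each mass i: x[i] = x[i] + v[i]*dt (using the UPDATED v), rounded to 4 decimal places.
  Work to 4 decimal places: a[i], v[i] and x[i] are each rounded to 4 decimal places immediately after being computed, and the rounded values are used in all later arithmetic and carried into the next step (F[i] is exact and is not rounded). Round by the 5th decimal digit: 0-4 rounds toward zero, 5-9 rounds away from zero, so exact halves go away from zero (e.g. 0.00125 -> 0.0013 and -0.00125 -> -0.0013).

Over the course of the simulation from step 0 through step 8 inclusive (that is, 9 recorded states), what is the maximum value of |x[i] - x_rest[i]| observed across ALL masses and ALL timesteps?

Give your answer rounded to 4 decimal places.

Answer: 2.7359

Derivation:
Step 0: x=[7.0000 14.0000] v=[-2.0000 0.0000]
Step 1: x=[6.0000 13.7500] v=[-2.0000 -0.5000]
Step 2: x=[5.4375 13.0625] v=[-1.1250 -1.3750]
Step 3: x=[5.4219 11.9688] v=[-0.0313 -2.1875]
Step 4: x=[5.6875 10.7383] v=[0.5312 -2.4610]
Step 5: x=[5.7940 9.7451] v=[0.2129 -1.9864]
Step 6: x=[5.4397 9.2641] v=[-0.7086 -0.9620]
Step 7: x=[4.6816 9.3270] v=[-1.5163 0.1258]
Step 8: x=[3.9144 9.7286] v=[-1.5344 0.8031]
Max displacement = 2.7359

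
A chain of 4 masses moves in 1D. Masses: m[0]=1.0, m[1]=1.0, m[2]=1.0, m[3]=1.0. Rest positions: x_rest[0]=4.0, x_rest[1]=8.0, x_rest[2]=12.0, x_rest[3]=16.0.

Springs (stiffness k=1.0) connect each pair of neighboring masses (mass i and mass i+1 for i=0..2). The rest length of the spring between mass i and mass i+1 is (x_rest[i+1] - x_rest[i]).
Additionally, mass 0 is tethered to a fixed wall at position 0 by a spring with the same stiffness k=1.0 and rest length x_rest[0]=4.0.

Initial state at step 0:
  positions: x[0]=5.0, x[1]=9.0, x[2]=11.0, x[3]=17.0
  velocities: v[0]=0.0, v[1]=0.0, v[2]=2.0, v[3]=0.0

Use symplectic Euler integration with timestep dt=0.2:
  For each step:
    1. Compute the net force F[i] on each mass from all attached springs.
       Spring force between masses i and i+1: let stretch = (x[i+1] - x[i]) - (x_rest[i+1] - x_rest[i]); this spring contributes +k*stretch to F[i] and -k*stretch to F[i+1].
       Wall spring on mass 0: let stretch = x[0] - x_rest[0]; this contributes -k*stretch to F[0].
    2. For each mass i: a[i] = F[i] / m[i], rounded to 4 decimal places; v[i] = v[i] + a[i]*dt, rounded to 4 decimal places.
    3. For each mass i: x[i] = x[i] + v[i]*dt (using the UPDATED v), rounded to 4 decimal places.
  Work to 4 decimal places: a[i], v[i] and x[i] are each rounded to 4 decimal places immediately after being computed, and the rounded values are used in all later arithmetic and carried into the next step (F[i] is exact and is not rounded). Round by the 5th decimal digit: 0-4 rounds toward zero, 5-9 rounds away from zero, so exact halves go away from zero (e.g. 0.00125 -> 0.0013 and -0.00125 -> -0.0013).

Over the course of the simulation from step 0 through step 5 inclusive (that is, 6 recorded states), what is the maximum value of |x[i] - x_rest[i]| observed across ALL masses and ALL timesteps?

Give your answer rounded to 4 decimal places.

Answer: 2.2284

Derivation:
Step 0: x=[5.0000 9.0000 11.0000 17.0000] v=[0.0000 0.0000 2.0000 0.0000]
Step 1: x=[4.9600 8.9200 11.5600 16.9200] v=[-0.2000 -0.4000 2.8000 -0.4000]
Step 2: x=[4.8800 8.7872 12.2288 16.7856] v=[-0.4000 -0.6640 3.3440 -0.6720]
Step 3: x=[4.7611 8.6358 12.9422 16.6289] v=[-0.5946 -0.7571 3.5670 -0.7834]
Step 4: x=[4.6067 8.5016 13.6308 16.4848] v=[-0.7719 -0.6708 3.4431 -0.7207]
Step 5: x=[4.4238 8.4168 14.2284 16.3865] v=[-0.9143 -0.4239 2.9881 -0.4915]
Max displacement = 2.2284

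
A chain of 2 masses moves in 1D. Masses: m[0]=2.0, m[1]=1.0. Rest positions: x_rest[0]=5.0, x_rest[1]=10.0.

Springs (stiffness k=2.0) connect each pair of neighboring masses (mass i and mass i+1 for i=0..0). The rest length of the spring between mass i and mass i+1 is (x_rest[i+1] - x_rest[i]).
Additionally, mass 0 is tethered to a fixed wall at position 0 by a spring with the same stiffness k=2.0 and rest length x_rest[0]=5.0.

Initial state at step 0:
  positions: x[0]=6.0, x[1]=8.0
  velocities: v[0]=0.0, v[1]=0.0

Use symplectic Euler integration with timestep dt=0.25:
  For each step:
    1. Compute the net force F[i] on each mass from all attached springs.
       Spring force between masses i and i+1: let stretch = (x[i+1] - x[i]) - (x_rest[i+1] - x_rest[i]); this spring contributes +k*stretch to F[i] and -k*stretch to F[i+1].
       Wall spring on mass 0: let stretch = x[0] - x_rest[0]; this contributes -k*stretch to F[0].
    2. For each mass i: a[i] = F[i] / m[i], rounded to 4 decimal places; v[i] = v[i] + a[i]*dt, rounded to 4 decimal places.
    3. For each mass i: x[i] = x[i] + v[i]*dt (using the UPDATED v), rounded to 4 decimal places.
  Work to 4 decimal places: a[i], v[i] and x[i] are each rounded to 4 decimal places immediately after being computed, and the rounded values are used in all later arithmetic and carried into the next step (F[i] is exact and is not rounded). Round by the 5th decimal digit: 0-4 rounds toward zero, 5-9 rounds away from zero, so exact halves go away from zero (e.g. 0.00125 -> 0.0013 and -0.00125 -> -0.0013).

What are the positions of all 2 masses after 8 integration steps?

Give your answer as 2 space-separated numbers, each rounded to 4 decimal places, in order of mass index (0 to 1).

Answer: 4.1663 11.2132

Derivation:
Step 0: x=[6.0000 8.0000] v=[0.0000 0.0000]
Step 1: x=[5.7500 8.3750] v=[-1.0000 1.5000]
Step 2: x=[5.3047 9.0469] v=[-1.7813 2.6875]
Step 3: x=[4.7617 9.8760] v=[-2.1719 3.3164]
Step 4: x=[4.2408 10.6908] v=[-2.0838 3.2593]
Step 5: x=[3.8579 11.3244] v=[-1.5315 2.5343]
Step 6: x=[3.7006 11.6497] v=[-0.6294 1.3011]
Step 7: x=[3.8088 11.6063] v=[0.4327 -0.1735]
Step 8: x=[4.1663 11.2132] v=[1.4299 -1.5723]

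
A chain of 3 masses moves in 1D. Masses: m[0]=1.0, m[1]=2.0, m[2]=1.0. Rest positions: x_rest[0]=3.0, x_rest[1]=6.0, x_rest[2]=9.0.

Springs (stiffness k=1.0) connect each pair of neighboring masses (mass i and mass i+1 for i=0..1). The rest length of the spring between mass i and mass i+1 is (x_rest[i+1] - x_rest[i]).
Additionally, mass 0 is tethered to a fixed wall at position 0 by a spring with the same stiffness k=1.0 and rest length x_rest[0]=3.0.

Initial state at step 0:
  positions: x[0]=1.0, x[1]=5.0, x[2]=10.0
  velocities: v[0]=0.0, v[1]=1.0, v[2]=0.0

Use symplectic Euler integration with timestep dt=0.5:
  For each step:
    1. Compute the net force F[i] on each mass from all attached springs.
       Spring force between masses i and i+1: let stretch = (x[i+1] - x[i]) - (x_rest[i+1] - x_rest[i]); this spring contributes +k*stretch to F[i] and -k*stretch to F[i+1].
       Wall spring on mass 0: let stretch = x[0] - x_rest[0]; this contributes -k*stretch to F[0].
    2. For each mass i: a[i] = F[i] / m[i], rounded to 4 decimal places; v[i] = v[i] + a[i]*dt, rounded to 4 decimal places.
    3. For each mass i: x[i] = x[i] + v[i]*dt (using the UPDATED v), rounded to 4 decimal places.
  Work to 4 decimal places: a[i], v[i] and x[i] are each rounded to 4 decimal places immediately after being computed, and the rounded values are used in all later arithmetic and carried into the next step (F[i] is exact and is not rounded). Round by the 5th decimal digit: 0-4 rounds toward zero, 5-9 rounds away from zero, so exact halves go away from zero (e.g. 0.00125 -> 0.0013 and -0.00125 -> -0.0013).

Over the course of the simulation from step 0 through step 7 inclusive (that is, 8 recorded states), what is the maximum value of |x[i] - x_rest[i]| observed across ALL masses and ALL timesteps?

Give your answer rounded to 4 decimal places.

Answer: 2.2479

Derivation:
Step 0: x=[1.0000 5.0000 10.0000] v=[0.0000 1.0000 0.0000]
Step 1: x=[1.7500 5.6250 9.5000] v=[1.5000 1.2500 -1.0000]
Step 2: x=[3.0313 6.2500 8.7813] v=[2.5625 1.2500 -1.4375]
Step 3: x=[4.3594 6.7891 8.1797] v=[2.6562 1.0782 -1.2032]
Step 4: x=[5.2051 7.1983 7.9805] v=[1.6914 0.8184 -0.3985]
Step 5: x=[5.2479 7.4562 8.3357] v=[0.0855 0.5157 0.7104]
Step 6: x=[4.5308 7.5480 9.2211] v=[-1.4343 0.1835 1.7707]
Step 7: x=[3.4353 7.4717 10.4382] v=[-2.1911 -0.1526 2.4342]
Max displacement = 2.2479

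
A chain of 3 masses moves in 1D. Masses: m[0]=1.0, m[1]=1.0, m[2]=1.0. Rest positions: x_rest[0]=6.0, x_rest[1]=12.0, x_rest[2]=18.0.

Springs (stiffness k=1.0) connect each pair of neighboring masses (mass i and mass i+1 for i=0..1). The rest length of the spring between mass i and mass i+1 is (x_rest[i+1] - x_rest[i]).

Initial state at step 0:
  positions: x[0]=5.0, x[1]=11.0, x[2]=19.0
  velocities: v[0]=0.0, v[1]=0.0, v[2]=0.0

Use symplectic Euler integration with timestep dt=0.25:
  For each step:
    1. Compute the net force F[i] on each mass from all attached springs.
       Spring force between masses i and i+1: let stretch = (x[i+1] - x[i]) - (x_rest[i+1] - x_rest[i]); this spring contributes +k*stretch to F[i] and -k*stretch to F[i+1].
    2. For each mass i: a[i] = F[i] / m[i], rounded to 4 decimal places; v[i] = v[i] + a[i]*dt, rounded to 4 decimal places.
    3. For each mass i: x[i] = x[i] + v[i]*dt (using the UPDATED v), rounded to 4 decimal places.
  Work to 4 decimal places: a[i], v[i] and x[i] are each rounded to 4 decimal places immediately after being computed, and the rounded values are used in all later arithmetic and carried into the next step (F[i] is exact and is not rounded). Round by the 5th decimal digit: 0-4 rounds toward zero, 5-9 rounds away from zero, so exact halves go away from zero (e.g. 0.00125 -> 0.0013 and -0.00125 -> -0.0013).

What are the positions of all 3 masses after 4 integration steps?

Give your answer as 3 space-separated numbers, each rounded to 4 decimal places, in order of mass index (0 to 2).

Step 0: x=[5.0000 11.0000 19.0000] v=[0.0000 0.0000 0.0000]
Step 1: x=[5.0000 11.1250 18.8750] v=[0.0000 0.5000 -0.5000]
Step 2: x=[5.0078 11.3516 18.6406] v=[0.0313 0.9063 -0.9375]
Step 3: x=[5.0371 11.6373 18.3257] v=[0.1173 1.1426 -1.2598]
Step 4: x=[5.1040 11.9285 17.9677] v=[0.2674 1.1647 -1.4319]

Answer: 5.1040 11.9285 17.9677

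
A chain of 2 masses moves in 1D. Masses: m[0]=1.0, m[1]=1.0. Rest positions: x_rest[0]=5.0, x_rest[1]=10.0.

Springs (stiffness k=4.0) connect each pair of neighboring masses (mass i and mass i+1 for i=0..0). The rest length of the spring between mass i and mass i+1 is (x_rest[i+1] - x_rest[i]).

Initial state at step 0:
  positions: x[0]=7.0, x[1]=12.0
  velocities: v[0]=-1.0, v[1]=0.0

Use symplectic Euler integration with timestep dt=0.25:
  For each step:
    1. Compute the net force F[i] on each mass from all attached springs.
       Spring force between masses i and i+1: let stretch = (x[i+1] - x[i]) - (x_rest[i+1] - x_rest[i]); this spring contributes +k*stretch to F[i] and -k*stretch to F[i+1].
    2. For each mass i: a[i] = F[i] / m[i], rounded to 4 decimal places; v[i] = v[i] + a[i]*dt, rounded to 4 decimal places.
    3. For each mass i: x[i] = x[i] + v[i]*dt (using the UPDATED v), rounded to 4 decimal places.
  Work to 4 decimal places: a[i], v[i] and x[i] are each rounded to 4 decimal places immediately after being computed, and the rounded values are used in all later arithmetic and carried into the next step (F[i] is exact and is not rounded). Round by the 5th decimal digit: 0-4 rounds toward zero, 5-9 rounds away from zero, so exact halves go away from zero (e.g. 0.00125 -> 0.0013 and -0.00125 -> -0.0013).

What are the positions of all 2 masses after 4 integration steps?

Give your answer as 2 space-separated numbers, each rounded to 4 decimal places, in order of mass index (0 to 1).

Answer: 6.4532 11.5469

Derivation:
Step 0: x=[7.0000 12.0000] v=[-1.0000 0.0000]
Step 1: x=[6.7500 12.0000] v=[-1.0000 0.0000]
Step 2: x=[6.5625 11.9375] v=[-0.7500 -0.2500]
Step 3: x=[6.4688 11.7813] v=[-0.3750 -0.6250]
Step 4: x=[6.4532 11.5469] v=[-0.0625 -0.9375]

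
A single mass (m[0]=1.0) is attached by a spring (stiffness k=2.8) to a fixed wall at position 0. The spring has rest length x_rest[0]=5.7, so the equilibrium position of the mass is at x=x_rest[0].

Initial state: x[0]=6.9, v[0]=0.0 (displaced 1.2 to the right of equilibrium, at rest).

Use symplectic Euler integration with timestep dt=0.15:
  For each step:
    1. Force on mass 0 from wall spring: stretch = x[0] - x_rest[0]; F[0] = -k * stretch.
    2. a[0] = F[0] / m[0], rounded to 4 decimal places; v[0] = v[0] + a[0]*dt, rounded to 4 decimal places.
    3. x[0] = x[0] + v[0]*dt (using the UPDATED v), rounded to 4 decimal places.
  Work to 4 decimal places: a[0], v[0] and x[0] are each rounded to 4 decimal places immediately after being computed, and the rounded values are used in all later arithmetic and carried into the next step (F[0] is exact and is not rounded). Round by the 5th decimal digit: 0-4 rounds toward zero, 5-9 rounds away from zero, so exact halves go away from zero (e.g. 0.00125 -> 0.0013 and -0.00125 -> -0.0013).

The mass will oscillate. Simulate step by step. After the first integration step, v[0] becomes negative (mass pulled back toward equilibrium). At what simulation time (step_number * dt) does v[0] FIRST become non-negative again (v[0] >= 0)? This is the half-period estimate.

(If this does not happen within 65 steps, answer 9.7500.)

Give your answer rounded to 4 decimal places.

Answer: 1.9500

Derivation:
Step 0: x=[6.9000] v=[0.0000]
Step 1: x=[6.8244] v=[-0.5040]
Step 2: x=[6.6780] v=[-0.9762]
Step 3: x=[6.4700] v=[-1.3870]
Step 4: x=[6.2134] v=[-1.7104]
Step 5: x=[5.9245] v=[-1.9260]
Step 6: x=[5.6215] v=[-2.0203]
Step 7: x=[5.3234] v=[-1.9873]
Step 8: x=[5.0490] v=[-1.8291]
Step 9: x=[4.8156] v=[-1.5557]
Step 10: x=[4.6380] v=[-1.1843]
Step 11: x=[4.5273] v=[-0.7383]
Step 12: x=[4.4904] v=[-0.2458]
Step 13: x=[4.5297] v=[0.2622]
First v>=0 after going negative at step 13, time=1.9500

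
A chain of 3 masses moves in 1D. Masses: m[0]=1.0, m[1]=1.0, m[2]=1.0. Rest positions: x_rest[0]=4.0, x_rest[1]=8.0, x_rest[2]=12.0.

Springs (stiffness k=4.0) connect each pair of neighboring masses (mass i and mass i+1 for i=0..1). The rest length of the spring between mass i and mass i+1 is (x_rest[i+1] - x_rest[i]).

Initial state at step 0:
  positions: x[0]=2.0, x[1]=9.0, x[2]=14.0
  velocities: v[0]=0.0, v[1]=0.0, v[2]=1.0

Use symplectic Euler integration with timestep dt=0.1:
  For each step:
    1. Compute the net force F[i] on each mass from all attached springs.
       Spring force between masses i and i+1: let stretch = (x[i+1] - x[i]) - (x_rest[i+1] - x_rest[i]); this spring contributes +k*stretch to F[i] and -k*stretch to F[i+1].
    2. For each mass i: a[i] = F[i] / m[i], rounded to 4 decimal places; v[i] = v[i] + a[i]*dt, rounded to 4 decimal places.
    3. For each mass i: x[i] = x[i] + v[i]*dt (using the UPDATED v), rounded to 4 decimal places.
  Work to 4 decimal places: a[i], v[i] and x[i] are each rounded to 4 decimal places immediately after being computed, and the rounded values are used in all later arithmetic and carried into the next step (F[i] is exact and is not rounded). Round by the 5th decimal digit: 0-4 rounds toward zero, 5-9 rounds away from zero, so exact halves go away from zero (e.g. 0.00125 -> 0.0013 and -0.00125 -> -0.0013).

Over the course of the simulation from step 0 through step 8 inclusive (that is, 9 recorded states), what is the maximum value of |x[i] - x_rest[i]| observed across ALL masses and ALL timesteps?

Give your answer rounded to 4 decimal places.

Step 0: x=[2.0000 9.0000 14.0000] v=[0.0000 0.0000 1.0000]
Step 1: x=[2.1200 8.9200 14.0600] v=[1.2000 -0.8000 0.6000]
Step 2: x=[2.3520 8.7736 14.0744] v=[2.3200 -1.4640 0.1440]
Step 3: x=[2.6809 8.5824 14.0368] v=[3.2886 -1.9123 -0.3763]
Step 4: x=[3.0858 8.3733 13.9410] v=[4.0492 -2.0911 -0.9581]
Step 5: x=[3.5422 8.1754 13.7825] v=[4.5642 -1.9790 -1.5852]
Step 6: x=[4.0240 8.0165 13.5597] v=[4.8175 -1.5894 -2.2280]
Step 7: x=[4.5055 7.9196 13.2752] v=[4.8145 -0.9691 -2.8453]
Step 8: x=[4.9635 7.9004 12.9365] v=[4.5801 -0.1925 -3.3875]
Max displacement = 2.0744

Answer: 2.0744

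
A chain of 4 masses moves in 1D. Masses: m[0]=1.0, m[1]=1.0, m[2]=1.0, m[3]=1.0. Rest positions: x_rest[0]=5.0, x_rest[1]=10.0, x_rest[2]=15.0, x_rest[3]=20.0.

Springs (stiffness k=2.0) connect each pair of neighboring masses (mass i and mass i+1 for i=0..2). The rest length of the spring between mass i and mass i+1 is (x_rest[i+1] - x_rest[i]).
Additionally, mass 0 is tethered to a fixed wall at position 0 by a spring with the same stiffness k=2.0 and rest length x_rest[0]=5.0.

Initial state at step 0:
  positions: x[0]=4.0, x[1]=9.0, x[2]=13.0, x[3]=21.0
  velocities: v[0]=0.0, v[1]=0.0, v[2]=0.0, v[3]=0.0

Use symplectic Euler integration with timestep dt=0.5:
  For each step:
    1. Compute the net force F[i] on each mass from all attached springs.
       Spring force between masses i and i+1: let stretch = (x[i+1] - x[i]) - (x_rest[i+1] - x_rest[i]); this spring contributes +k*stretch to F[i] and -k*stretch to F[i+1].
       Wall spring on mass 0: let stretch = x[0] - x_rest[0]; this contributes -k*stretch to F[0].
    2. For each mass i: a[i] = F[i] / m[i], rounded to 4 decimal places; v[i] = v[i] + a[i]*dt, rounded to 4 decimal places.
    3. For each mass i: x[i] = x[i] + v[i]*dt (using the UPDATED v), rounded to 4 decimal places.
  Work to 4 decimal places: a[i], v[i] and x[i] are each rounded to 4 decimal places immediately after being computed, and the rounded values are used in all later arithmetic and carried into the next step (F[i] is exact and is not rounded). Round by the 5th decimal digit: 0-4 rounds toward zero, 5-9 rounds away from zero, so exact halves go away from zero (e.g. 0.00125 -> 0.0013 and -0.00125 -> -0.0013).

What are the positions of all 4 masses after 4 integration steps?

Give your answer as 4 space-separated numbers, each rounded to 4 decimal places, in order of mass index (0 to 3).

Answer: 5.6875 11.6875 13.5000 19.1875

Derivation:
Step 0: x=[4.0000 9.0000 13.0000 21.0000] v=[0.0000 0.0000 0.0000 0.0000]
Step 1: x=[4.5000 8.5000 15.0000 19.5000] v=[1.0000 -1.0000 4.0000 -3.0000]
Step 2: x=[4.7500 9.2500 16.0000 18.2500] v=[0.5000 1.5000 2.0000 -2.5000]
Step 3: x=[4.8750 11.1250 14.7500 18.3750] v=[0.2500 3.7500 -2.5000 0.2500]
Step 4: x=[5.6875 11.6875 13.5000 19.1875] v=[1.6250 1.1250 -2.5000 1.6250]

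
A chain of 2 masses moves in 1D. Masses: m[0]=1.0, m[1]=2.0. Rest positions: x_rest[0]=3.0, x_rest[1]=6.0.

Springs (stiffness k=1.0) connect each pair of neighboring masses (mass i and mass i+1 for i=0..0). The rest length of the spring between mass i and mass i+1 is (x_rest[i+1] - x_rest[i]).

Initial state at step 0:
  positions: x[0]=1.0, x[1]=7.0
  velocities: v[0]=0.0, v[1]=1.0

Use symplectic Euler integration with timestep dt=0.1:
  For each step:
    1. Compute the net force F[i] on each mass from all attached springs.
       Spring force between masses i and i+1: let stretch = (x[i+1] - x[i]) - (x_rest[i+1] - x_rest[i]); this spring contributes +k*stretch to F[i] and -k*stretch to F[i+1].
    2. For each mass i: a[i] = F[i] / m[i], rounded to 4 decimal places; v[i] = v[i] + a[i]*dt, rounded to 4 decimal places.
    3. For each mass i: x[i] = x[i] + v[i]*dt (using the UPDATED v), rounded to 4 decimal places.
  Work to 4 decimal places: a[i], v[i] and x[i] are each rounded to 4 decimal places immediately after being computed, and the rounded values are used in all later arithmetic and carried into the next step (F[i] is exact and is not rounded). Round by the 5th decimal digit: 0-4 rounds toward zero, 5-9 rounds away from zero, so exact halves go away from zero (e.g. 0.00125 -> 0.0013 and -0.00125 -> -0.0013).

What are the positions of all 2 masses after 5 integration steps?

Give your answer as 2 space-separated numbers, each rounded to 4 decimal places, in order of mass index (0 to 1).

Answer: 1.4542 7.2729

Derivation:
Step 0: x=[1.0000 7.0000] v=[0.0000 1.0000]
Step 1: x=[1.0300 7.0850] v=[0.3000 0.8500]
Step 2: x=[1.0906 7.1547] v=[0.6055 0.6973]
Step 3: x=[1.1818 7.2091] v=[0.9119 0.5441]
Step 4: x=[1.3033 7.2484] v=[1.2146 0.3927]
Step 5: x=[1.4542 7.2729] v=[1.5091 0.2454]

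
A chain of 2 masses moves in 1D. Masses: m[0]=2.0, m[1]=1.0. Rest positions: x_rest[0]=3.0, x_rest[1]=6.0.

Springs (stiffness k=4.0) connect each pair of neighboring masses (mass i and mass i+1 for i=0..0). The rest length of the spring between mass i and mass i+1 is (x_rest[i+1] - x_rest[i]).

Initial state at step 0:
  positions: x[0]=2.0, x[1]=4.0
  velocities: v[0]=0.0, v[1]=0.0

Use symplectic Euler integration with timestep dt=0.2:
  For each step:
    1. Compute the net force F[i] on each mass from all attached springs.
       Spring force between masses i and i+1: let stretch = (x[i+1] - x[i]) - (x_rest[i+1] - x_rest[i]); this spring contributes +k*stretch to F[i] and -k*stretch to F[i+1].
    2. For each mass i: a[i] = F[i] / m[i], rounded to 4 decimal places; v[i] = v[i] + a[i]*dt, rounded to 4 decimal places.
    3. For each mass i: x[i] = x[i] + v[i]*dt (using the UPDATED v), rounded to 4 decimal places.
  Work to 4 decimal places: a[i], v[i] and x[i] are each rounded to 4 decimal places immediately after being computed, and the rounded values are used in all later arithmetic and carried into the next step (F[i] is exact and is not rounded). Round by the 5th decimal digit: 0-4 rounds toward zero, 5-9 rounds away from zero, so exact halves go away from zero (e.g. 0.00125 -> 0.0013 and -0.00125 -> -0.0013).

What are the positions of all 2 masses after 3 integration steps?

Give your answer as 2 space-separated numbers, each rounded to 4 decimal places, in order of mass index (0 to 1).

Step 0: x=[2.0000 4.0000] v=[0.0000 0.0000]
Step 1: x=[1.9200 4.1600] v=[-0.4000 0.8000]
Step 2: x=[1.7792 4.4416] v=[-0.7040 1.4080]
Step 3: x=[1.6114 4.7772] v=[-0.8390 1.6781]

Answer: 1.6114 4.7772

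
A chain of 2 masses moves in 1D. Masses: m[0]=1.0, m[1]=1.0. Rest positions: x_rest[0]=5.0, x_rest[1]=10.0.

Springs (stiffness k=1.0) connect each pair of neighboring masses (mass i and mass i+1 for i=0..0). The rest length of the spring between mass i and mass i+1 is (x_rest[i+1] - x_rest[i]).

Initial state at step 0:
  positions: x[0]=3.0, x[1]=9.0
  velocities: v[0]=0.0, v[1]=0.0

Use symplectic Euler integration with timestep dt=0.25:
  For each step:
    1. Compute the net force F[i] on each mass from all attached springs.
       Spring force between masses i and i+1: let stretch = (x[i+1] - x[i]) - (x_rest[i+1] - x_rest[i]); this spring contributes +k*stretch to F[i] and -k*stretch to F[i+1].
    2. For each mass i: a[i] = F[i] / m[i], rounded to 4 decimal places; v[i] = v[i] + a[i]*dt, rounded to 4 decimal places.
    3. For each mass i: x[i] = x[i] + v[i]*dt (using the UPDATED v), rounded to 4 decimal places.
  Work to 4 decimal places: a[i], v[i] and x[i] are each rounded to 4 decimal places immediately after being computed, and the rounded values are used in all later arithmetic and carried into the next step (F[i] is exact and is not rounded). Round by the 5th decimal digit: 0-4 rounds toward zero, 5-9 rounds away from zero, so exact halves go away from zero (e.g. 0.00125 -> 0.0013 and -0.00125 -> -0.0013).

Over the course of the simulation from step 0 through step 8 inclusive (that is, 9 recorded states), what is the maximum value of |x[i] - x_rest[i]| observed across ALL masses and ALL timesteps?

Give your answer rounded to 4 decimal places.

Step 0: x=[3.0000 9.0000] v=[0.0000 0.0000]
Step 1: x=[3.0625 8.9375] v=[0.2500 -0.2500]
Step 2: x=[3.1797 8.8203] v=[0.4688 -0.4688]
Step 3: x=[3.3370 8.6631] v=[0.6290 -0.6290]
Step 4: x=[3.5146 8.4855] v=[0.7105 -0.7105]
Step 5: x=[3.6904 8.3097] v=[0.7032 -0.7032]
Step 6: x=[3.8424 8.1577] v=[0.6080 -0.6080]
Step 7: x=[3.9516 8.0485] v=[0.4368 -0.4368]
Step 8: x=[4.0044 7.9958] v=[0.2110 -0.2110]
Max displacement = 2.0042

Answer: 2.0042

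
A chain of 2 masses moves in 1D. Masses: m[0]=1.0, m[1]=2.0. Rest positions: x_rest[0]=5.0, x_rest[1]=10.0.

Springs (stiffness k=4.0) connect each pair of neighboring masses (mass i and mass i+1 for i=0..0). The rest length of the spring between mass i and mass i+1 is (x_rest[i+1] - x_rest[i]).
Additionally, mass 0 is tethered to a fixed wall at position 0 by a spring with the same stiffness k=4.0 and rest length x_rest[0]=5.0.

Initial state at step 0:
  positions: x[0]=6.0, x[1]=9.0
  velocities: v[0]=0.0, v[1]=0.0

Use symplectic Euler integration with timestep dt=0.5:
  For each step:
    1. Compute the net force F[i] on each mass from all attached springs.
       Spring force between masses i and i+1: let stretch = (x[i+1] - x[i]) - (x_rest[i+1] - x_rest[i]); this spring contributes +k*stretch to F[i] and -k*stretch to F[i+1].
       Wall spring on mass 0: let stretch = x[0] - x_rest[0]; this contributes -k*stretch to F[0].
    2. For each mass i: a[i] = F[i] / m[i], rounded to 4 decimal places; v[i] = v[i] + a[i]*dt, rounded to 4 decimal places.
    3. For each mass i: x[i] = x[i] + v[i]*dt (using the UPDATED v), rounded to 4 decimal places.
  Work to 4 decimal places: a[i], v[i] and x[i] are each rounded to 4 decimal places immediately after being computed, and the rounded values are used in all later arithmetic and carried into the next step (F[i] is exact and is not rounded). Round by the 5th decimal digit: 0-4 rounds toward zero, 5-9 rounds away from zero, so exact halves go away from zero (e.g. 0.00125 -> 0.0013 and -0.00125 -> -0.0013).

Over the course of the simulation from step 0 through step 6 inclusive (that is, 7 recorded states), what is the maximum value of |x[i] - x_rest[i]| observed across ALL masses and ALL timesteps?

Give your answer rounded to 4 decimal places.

Step 0: x=[6.0000 9.0000] v=[0.0000 0.0000]
Step 1: x=[3.0000 10.0000] v=[-6.0000 2.0000]
Step 2: x=[4.0000 10.0000] v=[2.0000 0.0000]
Step 3: x=[7.0000 9.5000] v=[6.0000 -1.0000]
Step 4: x=[5.5000 10.2500] v=[-3.0000 1.5000]
Step 5: x=[3.2500 11.1250] v=[-4.5000 1.7500]
Step 6: x=[5.6250 10.5625] v=[4.7500 -1.1250]
Max displacement = 2.0000

Answer: 2.0000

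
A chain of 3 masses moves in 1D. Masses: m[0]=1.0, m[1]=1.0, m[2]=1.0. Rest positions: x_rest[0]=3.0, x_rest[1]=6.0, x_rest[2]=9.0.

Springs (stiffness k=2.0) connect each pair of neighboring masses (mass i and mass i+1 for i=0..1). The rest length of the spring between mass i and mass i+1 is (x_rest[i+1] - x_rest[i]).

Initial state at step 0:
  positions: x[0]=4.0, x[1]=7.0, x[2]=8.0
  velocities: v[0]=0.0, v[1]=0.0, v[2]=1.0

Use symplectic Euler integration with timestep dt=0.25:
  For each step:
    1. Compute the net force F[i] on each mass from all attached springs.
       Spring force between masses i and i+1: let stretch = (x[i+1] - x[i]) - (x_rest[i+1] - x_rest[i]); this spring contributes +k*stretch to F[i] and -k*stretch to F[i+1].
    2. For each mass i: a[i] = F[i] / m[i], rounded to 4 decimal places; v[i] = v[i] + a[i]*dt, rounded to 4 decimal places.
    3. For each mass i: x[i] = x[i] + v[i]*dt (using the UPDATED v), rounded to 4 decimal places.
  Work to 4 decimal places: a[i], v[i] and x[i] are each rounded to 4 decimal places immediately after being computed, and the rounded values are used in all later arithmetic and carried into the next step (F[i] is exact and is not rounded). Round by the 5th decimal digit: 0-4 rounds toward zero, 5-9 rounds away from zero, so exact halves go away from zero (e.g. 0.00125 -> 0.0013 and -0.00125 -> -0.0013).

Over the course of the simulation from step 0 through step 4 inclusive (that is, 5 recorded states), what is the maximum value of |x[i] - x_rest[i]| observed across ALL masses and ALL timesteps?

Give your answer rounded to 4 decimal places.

Answer: 1.4244

Derivation:
Step 0: x=[4.0000 7.0000 8.0000] v=[0.0000 0.0000 1.0000]
Step 1: x=[4.0000 6.7500 8.5000] v=[0.0000 -1.0000 2.0000]
Step 2: x=[3.9688 6.3750 9.1563] v=[-0.1250 -1.5000 2.6250]
Step 3: x=[3.8633 6.0469 9.8399] v=[-0.4219 -1.3125 2.7344]
Step 4: x=[3.6558 5.9200 10.4244] v=[-0.8301 -0.5078 2.3379]
Max displacement = 1.4244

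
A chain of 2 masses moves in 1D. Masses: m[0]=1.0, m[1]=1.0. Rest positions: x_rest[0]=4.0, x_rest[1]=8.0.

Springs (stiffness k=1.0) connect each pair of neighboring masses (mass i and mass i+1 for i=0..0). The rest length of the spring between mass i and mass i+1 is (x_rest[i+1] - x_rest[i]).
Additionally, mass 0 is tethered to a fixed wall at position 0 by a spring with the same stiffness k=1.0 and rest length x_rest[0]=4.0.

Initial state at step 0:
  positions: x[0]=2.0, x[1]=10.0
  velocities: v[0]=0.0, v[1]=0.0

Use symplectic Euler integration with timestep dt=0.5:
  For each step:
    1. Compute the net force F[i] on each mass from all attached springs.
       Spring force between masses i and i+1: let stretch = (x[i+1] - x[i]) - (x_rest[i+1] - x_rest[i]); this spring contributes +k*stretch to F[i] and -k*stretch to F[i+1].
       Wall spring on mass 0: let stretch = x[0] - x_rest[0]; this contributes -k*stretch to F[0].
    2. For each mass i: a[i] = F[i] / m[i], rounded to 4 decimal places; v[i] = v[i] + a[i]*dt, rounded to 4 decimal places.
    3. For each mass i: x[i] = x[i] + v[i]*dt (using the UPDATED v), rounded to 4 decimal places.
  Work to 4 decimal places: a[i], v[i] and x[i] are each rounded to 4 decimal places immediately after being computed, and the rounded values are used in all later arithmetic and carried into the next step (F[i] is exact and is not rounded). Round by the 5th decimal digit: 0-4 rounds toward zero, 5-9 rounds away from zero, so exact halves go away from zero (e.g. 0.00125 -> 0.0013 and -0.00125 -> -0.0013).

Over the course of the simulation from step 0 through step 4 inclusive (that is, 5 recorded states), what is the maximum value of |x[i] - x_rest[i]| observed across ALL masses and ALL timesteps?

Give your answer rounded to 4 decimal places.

Answer: 2.6563

Derivation:
Step 0: x=[2.0000 10.0000] v=[0.0000 0.0000]
Step 1: x=[3.5000 9.0000] v=[3.0000 -2.0000]
Step 2: x=[5.5000 7.6250] v=[4.0000 -2.7500]
Step 3: x=[6.6563 6.7188] v=[2.3125 -1.8125]
Step 4: x=[6.1641 6.7970] v=[-0.9844 0.1563]
Max displacement = 2.6563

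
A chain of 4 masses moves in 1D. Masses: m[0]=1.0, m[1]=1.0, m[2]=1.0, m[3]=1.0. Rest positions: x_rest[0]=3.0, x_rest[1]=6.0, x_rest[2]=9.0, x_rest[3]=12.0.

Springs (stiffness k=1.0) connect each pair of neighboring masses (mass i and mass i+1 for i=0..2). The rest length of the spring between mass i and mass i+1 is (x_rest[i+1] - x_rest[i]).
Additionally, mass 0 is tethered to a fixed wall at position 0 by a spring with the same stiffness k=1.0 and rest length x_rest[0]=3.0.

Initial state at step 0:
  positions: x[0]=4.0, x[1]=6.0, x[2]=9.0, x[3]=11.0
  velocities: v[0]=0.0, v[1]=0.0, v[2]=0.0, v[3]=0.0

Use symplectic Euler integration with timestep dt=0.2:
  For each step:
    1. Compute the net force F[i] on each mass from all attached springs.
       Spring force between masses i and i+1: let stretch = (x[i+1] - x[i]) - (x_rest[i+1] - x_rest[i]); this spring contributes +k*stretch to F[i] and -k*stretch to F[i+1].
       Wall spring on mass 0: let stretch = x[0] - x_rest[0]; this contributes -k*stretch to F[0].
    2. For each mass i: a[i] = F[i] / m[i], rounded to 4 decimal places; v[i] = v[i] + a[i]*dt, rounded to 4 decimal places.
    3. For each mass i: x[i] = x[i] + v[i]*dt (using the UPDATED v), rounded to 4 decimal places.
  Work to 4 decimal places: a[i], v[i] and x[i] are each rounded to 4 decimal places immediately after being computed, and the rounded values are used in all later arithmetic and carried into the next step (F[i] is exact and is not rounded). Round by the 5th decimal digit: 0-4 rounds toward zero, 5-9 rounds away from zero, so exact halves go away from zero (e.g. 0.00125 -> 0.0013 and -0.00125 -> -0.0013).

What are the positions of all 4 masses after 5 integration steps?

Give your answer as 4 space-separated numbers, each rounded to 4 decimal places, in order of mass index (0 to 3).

Answer: 3.0542 6.3525 8.5983 11.4982

Derivation:
Step 0: x=[4.0000 6.0000 9.0000 11.0000] v=[0.0000 0.0000 0.0000 0.0000]
Step 1: x=[3.9200 6.0400 8.9600 11.0400] v=[-0.4000 0.2000 -0.2000 0.2000]
Step 2: x=[3.7680 6.1120 8.8864 11.1168] v=[-0.7600 0.3600 -0.3680 0.3840]
Step 3: x=[3.5590 6.2012 8.7910 11.2244] v=[-1.0448 0.4461 -0.4768 0.5379]
Step 4: x=[3.3134 6.2883 8.6894 11.3546] v=[-1.2282 0.4356 -0.5081 0.6512]
Step 5: x=[3.0542 6.3525 8.5983 11.4982] v=[-1.2959 0.3208 -0.4553 0.7182]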